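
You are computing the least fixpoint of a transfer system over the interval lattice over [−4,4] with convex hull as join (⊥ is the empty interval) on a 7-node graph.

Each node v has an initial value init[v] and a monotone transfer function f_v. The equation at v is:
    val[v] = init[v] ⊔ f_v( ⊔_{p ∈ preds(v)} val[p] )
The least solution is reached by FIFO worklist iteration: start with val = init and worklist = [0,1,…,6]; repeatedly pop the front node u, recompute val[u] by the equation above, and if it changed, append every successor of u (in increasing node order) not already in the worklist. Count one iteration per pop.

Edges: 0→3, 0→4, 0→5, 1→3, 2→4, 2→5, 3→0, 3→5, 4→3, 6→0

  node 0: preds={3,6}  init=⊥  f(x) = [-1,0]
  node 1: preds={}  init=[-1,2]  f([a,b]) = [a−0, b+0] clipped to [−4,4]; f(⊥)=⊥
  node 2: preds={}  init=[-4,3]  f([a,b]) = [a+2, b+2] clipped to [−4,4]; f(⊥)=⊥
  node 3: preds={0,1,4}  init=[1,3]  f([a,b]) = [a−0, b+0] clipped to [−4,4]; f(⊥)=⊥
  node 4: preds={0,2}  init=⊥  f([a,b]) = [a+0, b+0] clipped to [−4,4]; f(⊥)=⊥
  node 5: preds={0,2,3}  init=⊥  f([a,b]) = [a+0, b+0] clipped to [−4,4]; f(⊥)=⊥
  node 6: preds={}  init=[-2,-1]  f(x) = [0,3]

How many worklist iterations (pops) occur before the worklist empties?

11

Worklist (11 pops):
  #1 pop 0: in=[-2,3] → [-1,0] (was ⊥); enqueue []
  #2 pop 1: in=⊥ → [-1,2] (no change)
  #3 pop 2: in=⊥ → [-4,3] (no change)
  #4 pop 3: in=[-1,2] → [-1,3] (was [1,3]); enqueue [0]
  #5 pop 4: in=[-4,3] → [-4,3] (was ⊥); enqueue [3]
  #6 pop 5: in=[-4,3] → [-4,3] (was ⊥); enqueue []
  #7 pop 6: in=⊥ → [-2,3] (was [-2,-1]); enqueue []
  #8 pop 0: in=[-2,3] → [-1,0] (no change)
  #9 pop 3: in=[-4,3] → [-4,3] (was [-1,3]); enqueue [0,5]
  #10 pop 0: in=[-4,3] → [-1,0] (no change)
  #11 pop 5: in=[-4,3] → [-4,3] (no change)

Fixpoint:
  val[0] = [-1,0]
  val[1] = [-1,2]
  val[2] = [-4,3]
  val[3] = [-4,3]
  val[4] = [-4,3]
  val[5] = [-4,3]
  val[6] = [-2,3]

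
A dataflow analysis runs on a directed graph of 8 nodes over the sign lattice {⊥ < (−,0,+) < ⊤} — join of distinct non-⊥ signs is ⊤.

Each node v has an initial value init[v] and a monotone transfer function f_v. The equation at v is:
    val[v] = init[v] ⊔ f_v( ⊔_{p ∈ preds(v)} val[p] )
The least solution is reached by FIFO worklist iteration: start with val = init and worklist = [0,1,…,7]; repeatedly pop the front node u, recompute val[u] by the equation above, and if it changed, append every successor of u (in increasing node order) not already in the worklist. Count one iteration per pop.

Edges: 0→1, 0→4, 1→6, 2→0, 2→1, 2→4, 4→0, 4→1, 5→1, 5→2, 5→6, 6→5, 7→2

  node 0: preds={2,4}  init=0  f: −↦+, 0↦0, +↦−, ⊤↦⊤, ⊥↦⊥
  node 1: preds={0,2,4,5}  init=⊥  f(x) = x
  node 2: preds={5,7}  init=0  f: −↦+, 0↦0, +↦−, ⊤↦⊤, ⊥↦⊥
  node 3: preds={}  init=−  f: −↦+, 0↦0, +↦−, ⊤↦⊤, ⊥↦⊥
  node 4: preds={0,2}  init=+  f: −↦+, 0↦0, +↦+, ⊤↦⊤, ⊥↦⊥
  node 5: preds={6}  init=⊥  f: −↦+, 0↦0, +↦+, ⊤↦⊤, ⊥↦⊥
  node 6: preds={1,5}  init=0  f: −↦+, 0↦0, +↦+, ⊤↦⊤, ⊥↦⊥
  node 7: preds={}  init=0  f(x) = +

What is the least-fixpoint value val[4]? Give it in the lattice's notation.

Trace (17 dequeues):
  [1] u=0 | in ⊤ | out ⊤ | prev 0 | push {}
  [2] u=1 | in ⊤ | out ⊤ | prev ⊥ | push {}
  [3] u=2 | in 0 | out 0 | ==
  [4] u=3 | in ⊥ | out − | ==
  [5] u=4 | in ⊤ | out ⊤ | prev + | push {0,1}
  [6] u=5 | in 0 | out 0 | prev ⊥ | push {2}
  [7] u=6 | in ⊤ | out ⊤ | prev 0 | push {5}
  [8] u=7 | in ⊥ | out ⊤ | prev 0 | push {}
  [9] u=0 | in ⊤ | out ⊤ | ==
  [10] u=1 | in ⊤ | out ⊤ | ==
  [11] u=2 | in ⊤ | out ⊤ | prev 0 | push {0,1,4}
  [12] u=5 | in ⊤ | out ⊤ | prev 0 | push {2,6}
  [13] u=0 | in ⊤ | out ⊤ | ==
  [14] u=1 | in ⊤ | out ⊤ | ==
  [15] u=4 | in ⊤ | out ⊤ | ==
  [16] u=2 | in ⊤ | out ⊤ | ==
  [17] u=6 | in ⊤ | out ⊤ | ==

Converged values:
  [0] ⊤
  [1] ⊤
  [2] ⊤
  [3] −
  [4] ⊤
  [5] ⊤
  [6] ⊤
  [7] ⊤

⊤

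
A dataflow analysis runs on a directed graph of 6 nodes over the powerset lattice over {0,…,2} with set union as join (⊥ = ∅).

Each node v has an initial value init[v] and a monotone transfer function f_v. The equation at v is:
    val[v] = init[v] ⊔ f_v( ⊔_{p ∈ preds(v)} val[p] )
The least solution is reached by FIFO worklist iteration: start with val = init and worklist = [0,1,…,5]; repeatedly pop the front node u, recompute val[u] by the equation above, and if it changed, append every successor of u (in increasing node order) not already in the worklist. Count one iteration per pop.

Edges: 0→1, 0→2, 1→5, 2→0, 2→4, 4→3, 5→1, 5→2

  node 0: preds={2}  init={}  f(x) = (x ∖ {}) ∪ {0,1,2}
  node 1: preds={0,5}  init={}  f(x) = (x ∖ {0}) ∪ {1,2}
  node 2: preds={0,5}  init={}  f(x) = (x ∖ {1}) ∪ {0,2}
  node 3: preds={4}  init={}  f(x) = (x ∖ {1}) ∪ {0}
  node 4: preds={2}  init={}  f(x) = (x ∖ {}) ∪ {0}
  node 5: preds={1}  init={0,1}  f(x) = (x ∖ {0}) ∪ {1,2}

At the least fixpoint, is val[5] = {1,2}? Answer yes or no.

Worklist (10 pops):
  #1 pop 0: in={} → {0,1,2} (was {}); enqueue []
  #2 pop 1: in={0,1,2} → {1,2} (was {}); enqueue []
  #3 pop 2: in={0,1,2} → {0,2} (was {}); enqueue [0]
  #4 pop 3: in={} → {0} (was {}); enqueue []
  #5 pop 4: in={0,2} → {0,2} (was {}); enqueue [3]
  #6 pop 5: in={1,2} → {0,1,2} (was {0,1}); enqueue [1,2]
  #7 pop 0: in={0,2} → {0,1,2} (no change)
  #8 pop 3: in={0,2} → {0,2} (was {0}); enqueue []
  #9 pop 1: in={0,1,2} → {1,2} (no change)
  #10 pop 2: in={0,1,2} → {0,2} (no change)

Fixpoint:
  val[0] = {0,1,2}
  val[1] = {1,2}
  val[2] = {0,2}
  val[3] = {0,2}
  val[4] = {0,2}
  val[5] = {0,1,2}

no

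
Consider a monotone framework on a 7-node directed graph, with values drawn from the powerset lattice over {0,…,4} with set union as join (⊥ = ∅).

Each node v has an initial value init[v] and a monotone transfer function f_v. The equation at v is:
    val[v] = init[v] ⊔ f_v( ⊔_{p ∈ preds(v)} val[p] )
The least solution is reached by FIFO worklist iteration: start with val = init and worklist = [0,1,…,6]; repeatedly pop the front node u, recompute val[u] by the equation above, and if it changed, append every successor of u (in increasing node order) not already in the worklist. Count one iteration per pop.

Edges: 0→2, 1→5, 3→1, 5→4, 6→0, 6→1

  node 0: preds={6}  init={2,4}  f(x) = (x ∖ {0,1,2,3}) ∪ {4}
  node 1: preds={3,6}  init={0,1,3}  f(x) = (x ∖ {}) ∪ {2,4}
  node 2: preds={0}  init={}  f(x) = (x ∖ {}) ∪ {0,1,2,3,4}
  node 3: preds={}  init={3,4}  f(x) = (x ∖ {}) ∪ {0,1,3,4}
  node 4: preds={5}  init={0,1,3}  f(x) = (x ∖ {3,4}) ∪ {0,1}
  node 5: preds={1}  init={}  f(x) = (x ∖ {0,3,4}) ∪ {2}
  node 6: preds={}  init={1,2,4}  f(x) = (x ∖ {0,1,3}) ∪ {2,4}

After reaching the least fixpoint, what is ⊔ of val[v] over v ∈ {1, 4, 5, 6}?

{0,1,2,3,4}

Trace (9 dequeues):
  [1] u=0 | in {1,2,4} | out {2,4} | ==
  [2] u=1 | in {1,2,3,4} | out {0,1,2,3,4} | prev {0,1,3} | push {}
  [3] u=2 | in {2,4} | out {0,1,2,3,4} | prev {} | push {}
  [4] u=3 | in {} | out {0,1,3,4} | prev {3,4} | push {1}
  [5] u=4 | in {} | out {0,1,3} | ==
  [6] u=5 | in {0,1,2,3,4} | out {1,2} | prev {} | push {4}
  [7] u=6 | in {} | out {1,2,4} | ==
  [8] u=1 | in {0,1,2,3,4} | out {0,1,2,3,4} | ==
  [9] u=4 | in {1,2} | out {0,1,2,3} | prev {0,1,3} | push {}

Converged values:
  [0] {2,4}
  [1] {0,1,2,3,4}
  [2] {0,1,2,3,4}
  [3] {0,1,3,4}
  [4] {0,1,2,3}
  [5] {1,2}
  [6] {1,2,4}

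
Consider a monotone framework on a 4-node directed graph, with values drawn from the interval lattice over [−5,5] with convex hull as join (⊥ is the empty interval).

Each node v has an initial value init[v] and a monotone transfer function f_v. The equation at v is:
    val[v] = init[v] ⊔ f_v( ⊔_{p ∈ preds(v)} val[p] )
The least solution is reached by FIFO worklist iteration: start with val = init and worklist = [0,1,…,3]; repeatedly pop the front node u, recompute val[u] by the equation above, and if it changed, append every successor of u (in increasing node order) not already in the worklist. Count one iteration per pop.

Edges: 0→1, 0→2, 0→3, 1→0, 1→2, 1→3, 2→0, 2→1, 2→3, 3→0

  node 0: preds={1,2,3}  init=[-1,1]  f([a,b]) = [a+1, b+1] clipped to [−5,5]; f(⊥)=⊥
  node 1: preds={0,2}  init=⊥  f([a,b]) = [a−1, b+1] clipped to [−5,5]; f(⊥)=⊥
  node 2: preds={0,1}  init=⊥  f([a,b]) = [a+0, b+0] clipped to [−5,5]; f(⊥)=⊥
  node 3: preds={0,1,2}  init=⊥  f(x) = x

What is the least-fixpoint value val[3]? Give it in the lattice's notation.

Worklist (20 pops):
  #1 pop 0: in=⊥ → [-1,1] (no change)
  #2 pop 1: in=[-1,1] → [-2,2] (was ⊥); enqueue [0]
  #3 pop 2: in=[-2,2] → [-2,2] (was ⊥); enqueue [1]
  #4 pop 3: in=[-2,2] → [-2,2] (was ⊥); enqueue []
  #5 pop 0: in=[-2,2] → [-1,3] (was [-1,1]); enqueue [2,3]
  #6 pop 1: in=[-2,3] → [-3,4] (was [-2,2]); enqueue [0]
  #7 pop 2: in=[-3,4] → [-3,4] (was [-2,2]); enqueue [1]
  #8 pop 3: in=[-3,4] → [-3,4] (was [-2,2]); enqueue []
  #9 pop 0: in=[-3,4] → [-2,5] (was [-1,3]); enqueue [2,3]
  #10 pop 1: in=[-3,5] → [-4,5] (was [-3,4]); enqueue [0]
  #11 pop 2: in=[-4,5] → [-4,5] (was [-3,4]); enqueue [1]
  #12 pop 3: in=[-4,5] → [-4,5] (was [-3,4]); enqueue []
  #13 pop 0: in=[-4,5] → [-3,5] (was [-2,5]); enqueue [2,3]
  #14 pop 1: in=[-4,5] → [-5,5] (was [-4,5]); enqueue [0]
  #15 pop 2: in=[-5,5] → [-5,5] (was [-4,5]); enqueue [1]
  #16 pop 3: in=[-5,5] → [-5,5] (was [-4,5]); enqueue []
  #17 pop 0: in=[-5,5] → [-4,5] (was [-3,5]); enqueue [2,3]
  #18 pop 1: in=[-5,5] → [-5,5] (no change)
  #19 pop 2: in=[-5,5] → [-5,5] (no change)
  #20 pop 3: in=[-5,5] → [-5,5] (no change)

Fixpoint:
  val[0] = [-4,5]
  val[1] = [-5,5]
  val[2] = [-5,5]
  val[3] = [-5,5]

[-5,5]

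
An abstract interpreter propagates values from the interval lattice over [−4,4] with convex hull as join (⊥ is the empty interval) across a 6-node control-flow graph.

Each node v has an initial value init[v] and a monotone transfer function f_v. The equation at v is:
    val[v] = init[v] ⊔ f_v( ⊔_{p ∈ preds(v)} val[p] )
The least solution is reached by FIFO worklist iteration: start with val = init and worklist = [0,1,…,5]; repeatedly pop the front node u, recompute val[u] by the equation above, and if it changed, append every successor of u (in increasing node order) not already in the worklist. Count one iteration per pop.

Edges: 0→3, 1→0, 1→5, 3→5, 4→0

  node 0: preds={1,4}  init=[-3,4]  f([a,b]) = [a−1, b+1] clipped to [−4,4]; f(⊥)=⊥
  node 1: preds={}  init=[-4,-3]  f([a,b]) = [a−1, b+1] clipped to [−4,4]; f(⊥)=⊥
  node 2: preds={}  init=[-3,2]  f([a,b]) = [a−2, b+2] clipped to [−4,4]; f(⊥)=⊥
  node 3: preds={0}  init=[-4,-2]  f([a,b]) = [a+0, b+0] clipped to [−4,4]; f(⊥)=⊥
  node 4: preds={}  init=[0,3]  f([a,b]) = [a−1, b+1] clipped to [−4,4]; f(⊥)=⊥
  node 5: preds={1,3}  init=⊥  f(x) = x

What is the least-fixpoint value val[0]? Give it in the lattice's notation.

Worklist (6 pops):
  #1 pop 0: in=[-4,3] → [-4,4] (was [-3,4]); enqueue []
  #2 pop 1: in=⊥ → [-4,-3] (no change)
  #3 pop 2: in=⊥ → [-3,2] (no change)
  #4 pop 3: in=[-4,4] → [-4,4] (was [-4,-2]); enqueue []
  #5 pop 4: in=⊥ → [0,3] (no change)
  #6 pop 5: in=[-4,4] → [-4,4] (was ⊥); enqueue []

Fixpoint:
  val[0] = [-4,4]
  val[1] = [-4,-3]
  val[2] = [-3,2]
  val[3] = [-4,4]
  val[4] = [0,3]
  val[5] = [-4,4]

[-4,4]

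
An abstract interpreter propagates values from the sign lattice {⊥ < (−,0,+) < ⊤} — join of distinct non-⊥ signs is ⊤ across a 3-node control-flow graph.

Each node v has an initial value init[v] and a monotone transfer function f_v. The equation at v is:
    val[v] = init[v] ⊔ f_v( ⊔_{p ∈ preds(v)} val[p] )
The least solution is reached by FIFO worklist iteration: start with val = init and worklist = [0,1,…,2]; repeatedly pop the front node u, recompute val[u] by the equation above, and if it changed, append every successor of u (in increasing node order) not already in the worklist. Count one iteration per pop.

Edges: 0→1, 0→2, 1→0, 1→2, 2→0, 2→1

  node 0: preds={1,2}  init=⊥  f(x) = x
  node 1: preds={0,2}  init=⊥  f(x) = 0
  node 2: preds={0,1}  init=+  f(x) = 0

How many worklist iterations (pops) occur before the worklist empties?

6

Worklist (6 pops):
  #1 pop 0: in=+ → + (was ⊥); enqueue []
  #2 pop 1: in=+ → 0 (was ⊥); enqueue [0]
  #3 pop 2: in=⊤ → ⊤ (was +); enqueue [1]
  #4 pop 0: in=⊤ → ⊤ (was +); enqueue [2]
  #5 pop 1: in=⊤ → 0 (no change)
  #6 pop 2: in=⊤ → ⊤ (no change)

Fixpoint:
  val[0] = ⊤
  val[1] = 0
  val[2] = ⊤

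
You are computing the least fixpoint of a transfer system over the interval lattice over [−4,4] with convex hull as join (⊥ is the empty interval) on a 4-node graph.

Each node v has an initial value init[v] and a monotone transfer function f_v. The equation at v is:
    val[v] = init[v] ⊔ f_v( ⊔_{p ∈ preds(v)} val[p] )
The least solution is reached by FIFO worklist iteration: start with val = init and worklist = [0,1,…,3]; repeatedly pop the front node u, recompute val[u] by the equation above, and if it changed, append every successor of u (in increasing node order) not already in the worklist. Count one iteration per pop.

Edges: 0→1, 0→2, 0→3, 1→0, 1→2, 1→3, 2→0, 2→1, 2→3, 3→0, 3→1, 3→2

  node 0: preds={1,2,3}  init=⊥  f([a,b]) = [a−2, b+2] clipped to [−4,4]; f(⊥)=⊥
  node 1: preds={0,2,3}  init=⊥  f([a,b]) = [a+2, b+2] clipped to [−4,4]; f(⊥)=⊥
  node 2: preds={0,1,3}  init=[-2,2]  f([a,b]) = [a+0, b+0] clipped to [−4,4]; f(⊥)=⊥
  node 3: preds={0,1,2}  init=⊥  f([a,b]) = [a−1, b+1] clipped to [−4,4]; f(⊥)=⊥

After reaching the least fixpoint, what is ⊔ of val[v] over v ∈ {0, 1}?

[-4,4]

Worklist (7 pops):
  #1 pop 0: in=[-2,2] → [-4,4] (was ⊥); enqueue []
  #2 pop 1: in=[-4,4] → [-2,4] (was ⊥); enqueue [0]
  #3 pop 2: in=[-4,4] → [-4,4] (was [-2,2]); enqueue [1]
  #4 pop 3: in=[-4,4] → [-4,4] (was ⊥); enqueue [2]
  #5 pop 0: in=[-4,4] → [-4,4] (no change)
  #6 pop 1: in=[-4,4] → [-2,4] (no change)
  #7 pop 2: in=[-4,4] → [-4,4] (no change)

Fixpoint:
  val[0] = [-4,4]
  val[1] = [-2,4]
  val[2] = [-4,4]
  val[3] = [-4,4]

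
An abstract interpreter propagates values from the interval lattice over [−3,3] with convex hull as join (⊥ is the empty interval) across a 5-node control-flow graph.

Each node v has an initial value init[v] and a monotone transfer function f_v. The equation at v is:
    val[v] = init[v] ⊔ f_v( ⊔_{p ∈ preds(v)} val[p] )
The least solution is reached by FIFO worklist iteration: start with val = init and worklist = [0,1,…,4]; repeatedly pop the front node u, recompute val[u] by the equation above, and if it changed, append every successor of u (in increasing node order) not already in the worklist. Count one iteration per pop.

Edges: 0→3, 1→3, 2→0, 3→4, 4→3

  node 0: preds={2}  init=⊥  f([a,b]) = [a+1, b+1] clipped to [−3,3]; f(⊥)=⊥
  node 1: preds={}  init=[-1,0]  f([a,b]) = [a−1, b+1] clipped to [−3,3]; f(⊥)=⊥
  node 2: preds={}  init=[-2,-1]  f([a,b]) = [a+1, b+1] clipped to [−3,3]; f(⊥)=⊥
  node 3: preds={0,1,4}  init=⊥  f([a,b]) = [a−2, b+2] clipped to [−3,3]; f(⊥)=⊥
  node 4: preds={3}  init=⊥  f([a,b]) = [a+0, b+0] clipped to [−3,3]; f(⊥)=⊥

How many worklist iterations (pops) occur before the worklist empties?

Worklist (8 pops):
  #1 pop 0: in=[-2,-1] → [-1,0] (was ⊥); enqueue []
  #2 pop 1: in=⊥ → [-1,0] (no change)
  #3 pop 2: in=⊥ → [-2,-1] (no change)
  #4 pop 3: in=[-1,0] → [-3,2] (was ⊥); enqueue []
  #5 pop 4: in=[-3,2] → [-3,2] (was ⊥); enqueue [3]
  #6 pop 3: in=[-3,2] → [-3,3] (was [-3,2]); enqueue [4]
  #7 pop 4: in=[-3,3] → [-3,3] (was [-3,2]); enqueue [3]
  #8 pop 3: in=[-3,3] → [-3,3] (no change)

Fixpoint:
  val[0] = [-1,0]
  val[1] = [-1,0]
  val[2] = [-2,-1]
  val[3] = [-3,3]
  val[4] = [-3,3]

8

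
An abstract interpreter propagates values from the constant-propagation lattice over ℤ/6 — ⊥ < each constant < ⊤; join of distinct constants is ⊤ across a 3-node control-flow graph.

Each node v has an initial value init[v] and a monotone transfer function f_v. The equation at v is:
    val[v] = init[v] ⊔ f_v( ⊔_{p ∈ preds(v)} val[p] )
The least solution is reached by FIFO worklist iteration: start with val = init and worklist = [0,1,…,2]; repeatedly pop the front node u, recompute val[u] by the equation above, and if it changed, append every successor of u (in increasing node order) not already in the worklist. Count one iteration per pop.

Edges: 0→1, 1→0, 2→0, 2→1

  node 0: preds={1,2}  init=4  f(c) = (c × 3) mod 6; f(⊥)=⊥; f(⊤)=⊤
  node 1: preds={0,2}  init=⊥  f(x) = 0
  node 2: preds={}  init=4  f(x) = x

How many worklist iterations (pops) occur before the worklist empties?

4

Iteration log — 4 steps:
  step 1. node 0  ⊔preds=4  new=⊤  old=4  +wl: 
  step 2. node 1  ⊔preds=⊤  new=0  old=⊥  +wl: 0
  step 3. node 2  ⊔preds=⊥  new=4  stable
  step 4. node 0  ⊔preds=⊤  new=⊤  stable

Least fixpoint reached:
  node 0: ⊤
  node 1: 0
  node 2: 4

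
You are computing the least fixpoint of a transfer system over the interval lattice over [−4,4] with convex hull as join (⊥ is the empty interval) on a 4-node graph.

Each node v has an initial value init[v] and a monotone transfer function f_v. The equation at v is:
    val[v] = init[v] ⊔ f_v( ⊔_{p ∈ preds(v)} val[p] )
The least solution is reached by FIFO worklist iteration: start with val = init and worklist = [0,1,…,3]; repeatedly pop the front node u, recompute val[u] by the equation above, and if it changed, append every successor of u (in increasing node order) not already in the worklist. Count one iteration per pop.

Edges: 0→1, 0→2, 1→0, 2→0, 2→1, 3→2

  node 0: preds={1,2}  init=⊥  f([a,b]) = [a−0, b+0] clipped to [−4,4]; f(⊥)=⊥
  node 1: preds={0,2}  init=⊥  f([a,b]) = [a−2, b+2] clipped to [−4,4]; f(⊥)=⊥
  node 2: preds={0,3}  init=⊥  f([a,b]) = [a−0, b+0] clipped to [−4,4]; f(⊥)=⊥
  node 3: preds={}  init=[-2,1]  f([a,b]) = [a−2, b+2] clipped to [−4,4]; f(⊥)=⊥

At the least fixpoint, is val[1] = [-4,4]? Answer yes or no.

Worklist (15 pops):
  #1 pop 0: in=⊥ → ⊥ (no change)
  #2 pop 1: in=⊥ → ⊥ (no change)
  #3 pop 2: in=[-2,1] → [-2,1] (was ⊥); enqueue [0,1]
  #4 pop 3: in=⊥ → [-2,1] (no change)
  #5 pop 0: in=[-2,1] → [-2,1] (was ⊥); enqueue [2]
  #6 pop 1: in=[-2,1] → [-4,3] (was ⊥); enqueue [0]
  #7 pop 2: in=[-2,1] → [-2,1] (no change)
  #8 pop 0: in=[-4,3] → [-4,3] (was [-2,1]); enqueue [1,2]
  #9 pop 1: in=[-4,3] → [-4,4] (was [-4,3]); enqueue [0]
  #10 pop 2: in=[-4,3] → [-4,3] (was [-2,1]); enqueue [1]
  #11 pop 0: in=[-4,4] → [-4,4] (was [-4,3]); enqueue [2]
  #12 pop 1: in=[-4,4] → [-4,4] (no change)
  #13 pop 2: in=[-4,4] → [-4,4] (was [-4,3]); enqueue [0,1]
  #14 pop 0: in=[-4,4] → [-4,4] (no change)
  #15 pop 1: in=[-4,4] → [-4,4] (no change)

Fixpoint:
  val[0] = [-4,4]
  val[1] = [-4,4]
  val[2] = [-4,4]
  val[3] = [-2,1]

yes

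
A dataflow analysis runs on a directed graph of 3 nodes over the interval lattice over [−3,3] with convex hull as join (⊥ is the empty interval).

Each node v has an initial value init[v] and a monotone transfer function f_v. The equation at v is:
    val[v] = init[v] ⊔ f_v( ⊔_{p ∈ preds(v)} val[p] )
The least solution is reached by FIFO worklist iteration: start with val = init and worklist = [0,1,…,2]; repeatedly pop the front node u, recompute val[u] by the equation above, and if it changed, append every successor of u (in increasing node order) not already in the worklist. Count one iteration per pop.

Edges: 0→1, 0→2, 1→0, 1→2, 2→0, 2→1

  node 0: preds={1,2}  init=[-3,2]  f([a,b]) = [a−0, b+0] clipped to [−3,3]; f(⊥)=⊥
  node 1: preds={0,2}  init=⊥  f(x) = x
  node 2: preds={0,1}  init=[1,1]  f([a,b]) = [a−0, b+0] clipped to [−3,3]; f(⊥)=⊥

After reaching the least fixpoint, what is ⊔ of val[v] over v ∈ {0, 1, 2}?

[-3,2]

Iteration log — 5 steps:
  step 1. node 0  ⊔preds=[1,1]  new=[-3,2]  stable
  step 2. node 1  ⊔preds=[-3,2]  new=[-3,2]  old=⊥  +wl: 0
  step 3. node 2  ⊔preds=[-3,2]  new=[-3,2]  old=[1,1]  +wl: 1
  step 4. node 0  ⊔preds=[-3,2]  new=[-3,2]  stable
  step 5. node 1  ⊔preds=[-3,2]  new=[-3,2]  stable

Least fixpoint reached:
  node 0: [-3,2]
  node 1: [-3,2]
  node 2: [-3,2]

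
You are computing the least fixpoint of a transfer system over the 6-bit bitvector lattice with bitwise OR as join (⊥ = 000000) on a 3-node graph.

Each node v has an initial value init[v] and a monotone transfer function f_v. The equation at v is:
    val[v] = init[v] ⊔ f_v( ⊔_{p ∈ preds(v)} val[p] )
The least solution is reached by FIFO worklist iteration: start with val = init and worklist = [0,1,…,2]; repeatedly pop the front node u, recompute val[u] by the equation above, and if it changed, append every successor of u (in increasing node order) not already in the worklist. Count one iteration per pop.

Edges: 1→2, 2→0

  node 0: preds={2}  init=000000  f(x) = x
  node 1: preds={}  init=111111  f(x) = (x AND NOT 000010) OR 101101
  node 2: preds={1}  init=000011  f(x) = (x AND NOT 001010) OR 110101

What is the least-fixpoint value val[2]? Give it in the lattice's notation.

Trace (4 dequeues):
  [1] u=0 | in 000011 | out 000011 | prev 000000 | push {}
  [2] u=1 | in 000000 | out 111111 | ==
  [3] u=2 | in 111111 | out 110111 | prev 000011 | push {0}
  [4] u=0 | in 110111 | out 110111 | prev 000011 | push {}

Converged values:
  [0] 110111
  [1] 111111
  [2] 110111

110111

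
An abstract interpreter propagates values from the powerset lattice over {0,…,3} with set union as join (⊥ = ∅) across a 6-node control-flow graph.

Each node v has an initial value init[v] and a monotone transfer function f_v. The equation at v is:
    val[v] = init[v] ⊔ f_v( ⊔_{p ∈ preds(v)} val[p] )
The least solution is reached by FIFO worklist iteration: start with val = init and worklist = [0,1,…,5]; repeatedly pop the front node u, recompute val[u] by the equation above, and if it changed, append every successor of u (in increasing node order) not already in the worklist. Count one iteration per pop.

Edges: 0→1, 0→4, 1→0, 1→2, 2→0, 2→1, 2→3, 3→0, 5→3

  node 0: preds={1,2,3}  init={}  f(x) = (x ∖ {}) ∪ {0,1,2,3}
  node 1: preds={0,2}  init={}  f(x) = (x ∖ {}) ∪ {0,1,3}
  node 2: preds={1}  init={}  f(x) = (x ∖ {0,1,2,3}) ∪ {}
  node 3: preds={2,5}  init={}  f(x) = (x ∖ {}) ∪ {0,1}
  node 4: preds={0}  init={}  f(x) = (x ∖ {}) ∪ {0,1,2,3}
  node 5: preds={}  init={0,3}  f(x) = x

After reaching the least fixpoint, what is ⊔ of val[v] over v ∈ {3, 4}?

Iteration log — 7 steps:
  step 1. node 0  ⊔preds={}  new={0,1,2,3}  old={}  +wl: 
  step 2. node 1  ⊔preds={0,1,2,3}  new={0,1,2,3}  old={}  +wl: 0
  step 3. node 2  ⊔preds={0,1,2,3}  new={}  stable
  step 4. node 3  ⊔preds={0,3}  new={0,1,3}  old={}  +wl: 
  step 5. node 4  ⊔preds={0,1,2,3}  new={0,1,2,3}  old={}  +wl: 
  step 6. node 5  ⊔preds={}  new={0,3}  stable
  step 7. node 0  ⊔preds={0,1,2,3}  new={0,1,2,3}  stable

Least fixpoint reached:
  node 0: {0,1,2,3}
  node 1: {0,1,2,3}
  node 2: {}
  node 3: {0,1,3}
  node 4: {0,1,2,3}
  node 5: {0,3}

{0,1,2,3}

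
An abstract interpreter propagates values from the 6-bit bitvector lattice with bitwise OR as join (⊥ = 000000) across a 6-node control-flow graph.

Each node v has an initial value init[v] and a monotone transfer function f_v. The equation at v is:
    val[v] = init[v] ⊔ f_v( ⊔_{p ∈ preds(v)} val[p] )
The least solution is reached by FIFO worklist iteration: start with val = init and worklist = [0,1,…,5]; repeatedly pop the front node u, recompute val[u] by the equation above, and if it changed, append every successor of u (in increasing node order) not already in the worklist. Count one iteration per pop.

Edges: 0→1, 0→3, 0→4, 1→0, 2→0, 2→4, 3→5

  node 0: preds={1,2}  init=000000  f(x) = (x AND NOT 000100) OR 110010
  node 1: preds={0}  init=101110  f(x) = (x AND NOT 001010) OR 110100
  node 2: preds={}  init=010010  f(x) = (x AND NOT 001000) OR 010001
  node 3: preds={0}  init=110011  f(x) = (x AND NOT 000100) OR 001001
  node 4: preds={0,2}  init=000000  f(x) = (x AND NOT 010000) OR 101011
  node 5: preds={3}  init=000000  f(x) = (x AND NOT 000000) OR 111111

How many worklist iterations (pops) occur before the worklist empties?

11

Iteration log — 11 steps:
  step 1. node 0  ⊔preds=111110  new=111010  old=000000  +wl: 
  step 2. node 1  ⊔preds=111010  new=111110  old=101110  +wl: 0
  step 3. node 2  ⊔preds=000000  new=010011  old=010010  +wl: 
  step 4. node 3  ⊔preds=111010  new=111011  old=110011  +wl: 
  step 5. node 4  ⊔preds=111011  new=101011  old=000000  +wl: 
  step 6. node 5  ⊔preds=111011  new=111111  old=000000  +wl: 
  step 7. node 0  ⊔preds=111111  new=111011  old=111010  +wl: 1,3,4
  step 8. node 1  ⊔preds=111011  new=111111  old=111110  +wl: 0
  step 9. node 3  ⊔preds=111011  new=111011  stable
  step 10. node 4  ⊔preds=111011  new=101011  stable
  step 11. node 0  ⊔preds=111111  new=111011  stable

Least fixpoint reached:
  node 0: 111011
  node 1: 111111
  node 2: 010011
  node 3: 111011
  node 4: 101011
  node 5: 111111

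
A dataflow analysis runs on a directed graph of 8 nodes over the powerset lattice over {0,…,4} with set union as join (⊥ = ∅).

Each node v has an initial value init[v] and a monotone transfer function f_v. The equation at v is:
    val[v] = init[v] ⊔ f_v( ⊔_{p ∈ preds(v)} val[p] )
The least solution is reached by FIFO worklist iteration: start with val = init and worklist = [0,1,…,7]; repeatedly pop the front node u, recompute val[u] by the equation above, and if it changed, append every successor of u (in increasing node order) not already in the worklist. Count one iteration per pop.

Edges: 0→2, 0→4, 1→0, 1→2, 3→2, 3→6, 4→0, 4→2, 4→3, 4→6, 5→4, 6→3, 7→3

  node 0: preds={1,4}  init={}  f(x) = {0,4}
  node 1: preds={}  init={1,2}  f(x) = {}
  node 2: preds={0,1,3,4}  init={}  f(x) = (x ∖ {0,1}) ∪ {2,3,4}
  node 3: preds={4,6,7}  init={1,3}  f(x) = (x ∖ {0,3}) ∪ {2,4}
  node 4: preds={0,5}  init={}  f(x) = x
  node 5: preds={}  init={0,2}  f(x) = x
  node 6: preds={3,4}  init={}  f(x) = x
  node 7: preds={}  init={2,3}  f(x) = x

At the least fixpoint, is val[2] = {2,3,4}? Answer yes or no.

yes

Iteration log — 11 steps:
  step 1. node 0  ⊔preds={1,2}  new={0,4}  old={}  +wl: 
  step 2. node 1  ⊔preds={}  new={1,2}  stable
  step 3. node 2  ⊔preds={0,1,2,3,4}  new={2,3,4}  old={}  +wl: 
  step 4. node 3  ⊔preds={2,3}  new={1,2,3,4}  old={1,3}  +wl: 2
  step 5. node 4  ⊔preds={0,2,4}  new={0,2,4}  old={}  +wl: 0,3
  step 6. node 5  ⊔preds={}  new={0,2}  stable
  step 7. node 6  ⊔preds={0,1,2,3,4}  new={0,1,2,3,4}  old={}  +wl: 
  step 8. node 7  ⊔preds={}  new={2,3}  stable
  step 9. node 2  ⊔preds={0,1,2,3,4}  new={2,3,4}  stable
  step 10. node 0  ⊔preds={0,1,2,4}  new={0,4}  stable
  step 11. node 3  ⊔preds={0,1,2,3,4}  new={1,2,3,4}  stable

Least fixpoint reached:
  node 0: {0,4}
  node 1: {1,2}
  node 2: {2,3,4}
  node 3: {1,2,3,4}
  node 4: {0,2,4}
  node 5: {0,2}
  node 6: {0,1,2,3,4}
  node 7: {2,3}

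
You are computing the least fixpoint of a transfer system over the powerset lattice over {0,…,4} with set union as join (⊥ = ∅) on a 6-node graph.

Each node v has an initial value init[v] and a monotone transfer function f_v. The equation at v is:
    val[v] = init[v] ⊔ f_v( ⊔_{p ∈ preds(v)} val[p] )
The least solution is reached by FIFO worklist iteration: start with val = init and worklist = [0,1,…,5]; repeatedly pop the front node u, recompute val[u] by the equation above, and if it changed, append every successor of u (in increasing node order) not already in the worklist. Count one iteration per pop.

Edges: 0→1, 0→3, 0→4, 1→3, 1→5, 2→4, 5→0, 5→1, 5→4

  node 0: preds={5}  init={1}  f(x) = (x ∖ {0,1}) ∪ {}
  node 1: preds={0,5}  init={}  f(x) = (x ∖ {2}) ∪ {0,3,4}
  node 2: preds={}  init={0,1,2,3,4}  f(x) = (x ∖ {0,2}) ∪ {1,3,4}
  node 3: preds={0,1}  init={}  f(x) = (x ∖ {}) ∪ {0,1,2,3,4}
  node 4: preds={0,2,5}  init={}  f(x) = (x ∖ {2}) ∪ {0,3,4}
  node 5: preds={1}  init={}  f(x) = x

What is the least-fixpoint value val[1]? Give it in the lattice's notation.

Iteration log — 10 steps:
  step 1. node 0  ⊔preds={}  new={1}  stable
  step 2. node 1  ⊔preds={1}  new={0,1,3,4}  old={}  +wl: 
  step 3. node 2  ⊔preds={}  new={0,1,2,3,4}  stable
  step 4. node 3  ⊔preds={0,1,3,4}  new={0,1,2,3,4}  old={}  +wl: 
  step 5. node 4  ⊔preds={0,1,2,3,4}  new={0,1,3,4}  old={}  +wl: 
  step 6. node 5  ⊔preds={0,1,3,4}  new={0,1,3,4}  old={}  +wl: 0,1,4
  step 7. node 0  ⊔preds={0,1,3,4}  new={1,3,4}  old={1}  +wl: 3
  step 8. node 1  ⊔preds={0,1,3,4}  new={0,1,3,4}  stable
  step 9. node 4  ⊔preds={0,1,2,3,4}  new={0,1,3,4}  stable
  step 10. node 3  ⊔preds={0,1,3,4}  new={0,1,2,3,4}  stable

Least fixpoint reached:
  node 0: {1,3,4}
  node 1: {0,1,3,4}
  node 2: {0,1,2,3,4}
  node 3: {0,1,2,3,4}
  node 4: {0,1,3,4}
  node 5: {0,1,3,4}

{0,1,3,4}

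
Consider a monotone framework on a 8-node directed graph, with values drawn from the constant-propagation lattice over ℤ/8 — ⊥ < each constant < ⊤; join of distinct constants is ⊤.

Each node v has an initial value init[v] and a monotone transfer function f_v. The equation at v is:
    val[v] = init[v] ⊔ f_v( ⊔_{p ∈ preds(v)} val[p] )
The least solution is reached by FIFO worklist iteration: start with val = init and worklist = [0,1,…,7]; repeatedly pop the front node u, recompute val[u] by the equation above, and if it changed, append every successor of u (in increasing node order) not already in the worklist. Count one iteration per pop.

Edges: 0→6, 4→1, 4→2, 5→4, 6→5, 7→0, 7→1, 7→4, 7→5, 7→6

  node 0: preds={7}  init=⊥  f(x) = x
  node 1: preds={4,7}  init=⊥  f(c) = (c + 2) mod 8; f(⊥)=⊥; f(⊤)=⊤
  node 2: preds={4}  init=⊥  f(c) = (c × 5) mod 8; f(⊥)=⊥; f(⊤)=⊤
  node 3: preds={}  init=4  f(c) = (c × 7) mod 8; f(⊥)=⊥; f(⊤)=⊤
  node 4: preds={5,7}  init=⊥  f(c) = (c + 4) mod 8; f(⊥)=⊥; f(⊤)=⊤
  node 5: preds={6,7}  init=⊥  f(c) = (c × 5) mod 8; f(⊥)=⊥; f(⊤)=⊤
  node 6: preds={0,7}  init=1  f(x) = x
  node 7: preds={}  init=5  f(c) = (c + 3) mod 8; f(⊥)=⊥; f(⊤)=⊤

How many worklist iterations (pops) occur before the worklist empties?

Iteration log — 14 steps:
  step 1. node 0  ⊔preds=5  new=5  old=⊥  +wl: 
  step 2. node 1  ⊔preds=5  new=7  old=⊥  +wl: 
  step 3. node 2  ⊔preds=⊥  new=⊥  stable
  step 4. node 3  ⊔preds=⊥  new=4  stable
  step 5. node 4  ⊔preds=5  new=1  old=⊥  +wl: 1,2
  step 6. node 5  ⊔preds=⊤  new=⊤  old=⊥  +wl: 4
  step 7. node 6  ⊔preds=5  new=⊤  old=1  +wl: 5
  step 8. node 7  ⊔preds=⊥  new=5  stable
  step 9. node 1  ⊔preds=⊤  new=⊤  old=7  +wl: 
  step 10. node 2  ⊔preds=1  new=5  old=⊥  +wl: 
  step 11. node 4  ⊔preds=⊤  new=⊤  old=1  +wl: 1,2
  step 12. node 5  ⊔preds=⊤  new=⊤  stable
  step 13. node 1  ⊔preds=⊤  new=⊤  stable
  step 14. node 2  ⊔preds=⊤  new=⊤  old=5  +wl: 

Least fixpoint reached:
  node 0: 5
  node 1: ⊤
  node 2: ⊤
  node 3: 4
  node 4: ⊤
  node 5: ⊤
  node 6: ⊤
  node 7: 5

14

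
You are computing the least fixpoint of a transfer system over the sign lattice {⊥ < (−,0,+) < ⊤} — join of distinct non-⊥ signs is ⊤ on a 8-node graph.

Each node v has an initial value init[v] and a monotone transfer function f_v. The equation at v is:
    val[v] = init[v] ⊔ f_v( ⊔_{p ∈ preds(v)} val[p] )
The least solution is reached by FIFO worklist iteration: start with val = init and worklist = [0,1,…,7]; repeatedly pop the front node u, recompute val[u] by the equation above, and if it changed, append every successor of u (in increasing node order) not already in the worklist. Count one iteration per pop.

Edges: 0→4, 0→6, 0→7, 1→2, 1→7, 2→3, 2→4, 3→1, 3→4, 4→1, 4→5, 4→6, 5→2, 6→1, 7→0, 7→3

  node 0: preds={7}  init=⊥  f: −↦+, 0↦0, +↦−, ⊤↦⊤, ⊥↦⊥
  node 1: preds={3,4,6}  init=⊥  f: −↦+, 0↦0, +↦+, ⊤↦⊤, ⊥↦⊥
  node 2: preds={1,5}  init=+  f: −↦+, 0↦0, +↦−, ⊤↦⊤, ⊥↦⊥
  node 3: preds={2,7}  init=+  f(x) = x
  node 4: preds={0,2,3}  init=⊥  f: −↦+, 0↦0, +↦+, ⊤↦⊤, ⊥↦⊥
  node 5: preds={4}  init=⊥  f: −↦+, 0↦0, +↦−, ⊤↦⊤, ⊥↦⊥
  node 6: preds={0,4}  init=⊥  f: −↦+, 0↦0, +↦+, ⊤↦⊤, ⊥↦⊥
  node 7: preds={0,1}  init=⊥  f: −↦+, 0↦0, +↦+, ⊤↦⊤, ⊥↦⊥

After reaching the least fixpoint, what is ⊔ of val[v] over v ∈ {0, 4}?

⊤

Trace (20 dequeues):
  [1] u=0 | in ⊥ | out ⊥ | ==
  [2] u=1 | in + | out + | prev ⊥ | push {}
  [3] u=2 | in + | out ⊤ | prev + | push {}
  [4] u=3 | in ⊤ | out ⊤ | prev + | push {1}
  [5] u=4 | in ⊤ | out ⊤ | prev ⊥ | push {}
  [6] u=5 | in ⊤ | out ⊤ | prev ⊥ | push {2}
  [7] u=6 | in ⊤ | out ⊤ | prev ⊥ | push {}
  [8] u=7 | in + | out + | prev ⊥ | push {0,3}
  [9] u=1 | in ⊤ | out ⊤ | prev + | push {7}
  [10] u=2 | in ⊤ | out ⊤ | ==
  [11] u=0 | in + | out − | prev ⊥ | push {4,6}
  [12] u=3 | in ⊤ | out ⊤ | ==
  [13] u=7 | in ⊤ | out ⊤ | prev + | push {0,3}
  [14] u=4 | in ⊤ | out ⊤ | ==
  [15] u=6 | in ⊤ | out ⊤ | ==
  [16] u=0 | in ⊤ | out ⊤ | prev − | push {4,6,7}
  [17] u=3 | in ⊤ | out ⊤ | ==
  [18] u=4 | in ⊤ | out ⊤ | ==
  [19] u=6 | in ⊤ | out ⊤ | ==
  [20] u=7 | in ⊤ | out ⊤ | ==

Converged values:
  [0] ⊤
  [1] ⊤
  [2] ⊤
  [3] ⊤
  [4] ⊤
  [5] ⊤
  [6] ⊤
  [7] ⊤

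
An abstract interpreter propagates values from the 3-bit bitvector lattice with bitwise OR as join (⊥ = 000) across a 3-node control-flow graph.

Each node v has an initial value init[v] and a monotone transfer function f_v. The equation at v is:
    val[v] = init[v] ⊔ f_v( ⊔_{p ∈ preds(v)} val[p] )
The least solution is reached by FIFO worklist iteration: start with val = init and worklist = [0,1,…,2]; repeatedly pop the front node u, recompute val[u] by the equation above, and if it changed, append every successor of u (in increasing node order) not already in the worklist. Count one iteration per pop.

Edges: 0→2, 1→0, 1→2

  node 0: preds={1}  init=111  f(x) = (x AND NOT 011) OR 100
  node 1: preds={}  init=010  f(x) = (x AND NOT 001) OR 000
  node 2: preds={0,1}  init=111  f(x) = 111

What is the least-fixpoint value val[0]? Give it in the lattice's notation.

Worklist (3 pops):
  #1 pop 0: in=010 → 111 (no change)
  #2 pop 1: in=000 → 010 (no change)
  #3 pop 2: in=111 → 111 (no change)

Fixpoint:
  val[0] = 111
  val[1] = 010
  val[2] = 111

111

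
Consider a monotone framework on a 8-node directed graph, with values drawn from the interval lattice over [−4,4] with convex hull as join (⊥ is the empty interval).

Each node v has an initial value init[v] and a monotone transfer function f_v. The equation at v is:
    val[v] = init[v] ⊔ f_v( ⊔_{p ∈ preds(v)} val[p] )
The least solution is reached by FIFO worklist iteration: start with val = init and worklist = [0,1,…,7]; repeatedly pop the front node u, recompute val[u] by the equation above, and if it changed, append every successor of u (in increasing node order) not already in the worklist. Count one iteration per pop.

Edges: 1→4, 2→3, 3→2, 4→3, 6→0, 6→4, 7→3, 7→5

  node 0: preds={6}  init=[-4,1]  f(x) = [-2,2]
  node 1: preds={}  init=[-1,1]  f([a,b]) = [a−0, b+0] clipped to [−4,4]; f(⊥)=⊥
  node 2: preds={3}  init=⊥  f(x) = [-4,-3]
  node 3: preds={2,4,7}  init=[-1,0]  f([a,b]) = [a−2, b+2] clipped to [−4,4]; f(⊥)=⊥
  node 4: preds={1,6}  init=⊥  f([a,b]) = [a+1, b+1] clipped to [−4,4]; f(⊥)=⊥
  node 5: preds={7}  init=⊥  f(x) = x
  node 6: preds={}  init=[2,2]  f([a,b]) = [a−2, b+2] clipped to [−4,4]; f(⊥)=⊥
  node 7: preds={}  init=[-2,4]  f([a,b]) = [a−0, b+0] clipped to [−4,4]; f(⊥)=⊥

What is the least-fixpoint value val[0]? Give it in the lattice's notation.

[-4,2]

Iteration log — 10 steps:
  step 1. node 0  ⊔preds=[2,2]  new=[-4,2]  old=[-4,1]  +wl: 
  step 2. node 1  ⊔preds=⊥  new=[-1,1]  stable
  step 3. node 2  ⊔preds=[-1,0]  new=[-4,-3]  old=⊥  +wl: 
  step 4. node 3  ⊔preds=[-4,4]  new=[-4,4]  old=[-1,0]  +wl: 2
  step 5. node 4  ⊔preds=[-1,2]  new=[0,3]  old=⊥  +wl: 3
  step 6. node 5  ⊔preds=[-2,4]  new=[-2,4]  old=⊥  +wl: 
  step 7. node 6  ⊔preds=⊥  new=[2,2]  stable
  step 8. node 7  ⊔preds=⊥  new=[-2,4]  stable
  step 9. node 2  ⊔preds=[-4,4]  new=[-4,-3]  stable
  step 10. node 3  ⊔preds=[-4,4]  new=[-4,4]  stable

Least fixpoint reached:
  node 0: [-4,2]
  node 1: [-1,1]
  node 2: [-4,-3]
  node 3: [-4,4]
  node 4: [0,3]
  node 5: [-2,4]
  node 6: [2,2]
  node 7: [-2,4]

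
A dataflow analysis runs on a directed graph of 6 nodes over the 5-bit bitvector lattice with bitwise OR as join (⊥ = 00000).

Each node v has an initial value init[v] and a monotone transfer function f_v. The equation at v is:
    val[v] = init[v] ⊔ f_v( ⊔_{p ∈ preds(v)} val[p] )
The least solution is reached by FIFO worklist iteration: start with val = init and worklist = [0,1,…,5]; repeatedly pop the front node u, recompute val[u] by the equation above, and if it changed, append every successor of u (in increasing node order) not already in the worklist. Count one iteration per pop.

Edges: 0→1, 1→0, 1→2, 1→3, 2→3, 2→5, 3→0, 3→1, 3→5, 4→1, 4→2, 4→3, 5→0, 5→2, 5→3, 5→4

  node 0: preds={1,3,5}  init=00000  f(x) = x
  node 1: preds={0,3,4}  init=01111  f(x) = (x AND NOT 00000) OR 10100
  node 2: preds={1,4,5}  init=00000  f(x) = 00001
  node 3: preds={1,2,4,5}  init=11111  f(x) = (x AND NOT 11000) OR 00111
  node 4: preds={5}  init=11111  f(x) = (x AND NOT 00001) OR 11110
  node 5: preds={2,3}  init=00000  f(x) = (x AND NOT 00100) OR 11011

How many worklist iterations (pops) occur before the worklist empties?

Worklist (10 pops):
  #1 pop 0: in=11111 → 11111 (was 00000); enqueue []
  #2 pop 1: in=11111 → 11111 (was 01111); enqueue [0]
  #3 pop 2: in=11111 → 00001 (was 00000); enqueue []
  #4 pop 3: in=11111 → 11111 (no change)
  #5 pop 4: in=00000 → 11111 (no change)
  #6 pop 5: in=11111 → 11011 (was 00000); enqueue [2,3,4]
  #7 pop 0: in=11111 → 11111 (no change)
  #8 pop 2: in=11111 → 00001 (no change)
  #9 pop 3: in=11111 → 11111 (no change)
  #10 pop 4: in=11011 → 11111 (no change)

Fixpoint:
  val[0] = 11111
  val[1] = 11111
  val[2] = 00001
  val[3] = 11111
  val[4] = 11111
  val[5] = 11011

10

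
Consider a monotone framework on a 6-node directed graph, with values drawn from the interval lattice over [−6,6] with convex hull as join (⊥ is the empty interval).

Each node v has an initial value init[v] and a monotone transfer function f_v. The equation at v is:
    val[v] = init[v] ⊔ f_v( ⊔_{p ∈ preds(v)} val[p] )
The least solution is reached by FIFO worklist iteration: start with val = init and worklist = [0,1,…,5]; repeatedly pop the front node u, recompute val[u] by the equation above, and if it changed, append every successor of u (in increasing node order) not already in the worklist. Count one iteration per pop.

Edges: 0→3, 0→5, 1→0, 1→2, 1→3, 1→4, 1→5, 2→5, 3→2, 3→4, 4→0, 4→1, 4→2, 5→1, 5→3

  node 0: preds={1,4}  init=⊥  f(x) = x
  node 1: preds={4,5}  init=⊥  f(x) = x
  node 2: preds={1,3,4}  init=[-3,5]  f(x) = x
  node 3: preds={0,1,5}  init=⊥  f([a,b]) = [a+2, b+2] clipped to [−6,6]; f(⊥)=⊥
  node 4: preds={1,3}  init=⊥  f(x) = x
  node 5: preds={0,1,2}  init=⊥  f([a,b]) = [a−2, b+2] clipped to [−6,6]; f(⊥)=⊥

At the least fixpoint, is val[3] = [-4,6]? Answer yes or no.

yes

Trace (22 dequeues):
  [1] u=0 | in ⊥ | out ⊥ | ==
  [2] u=1 | in ⊥ | out ⊥ | ==
  [3] u=2 | in ⊥ | out [-3,5] | ==
  [4] u=3 | in ⊥ | out ⊥ | ==
  [5] u=4 | in ⊥ | out ⊥ | ==
  [6] u=5 | in [-3,5] | out [-5,6] | prev ⊥ | push {1,3}
  [7] u=1 | in [-5,6] | out [-5,6] | prev ⊥ | push {0,2,4,5}
  [8] u=3 | in [-5,6] | out [-3,6] | prev ⊥ | push {}
  [9] u=0 | in [-5,6] | out [-5,6] | prev ⊥ | push {3}
  [10] u=2 | in [-5,6] | out [-5,6] | prev [-3,5] | push {}
  [11] u=4 | in [-5,6] | out [-5,6] | prev ⊥ | push {0,1,2}
  [12] u=5 | in [-5,6] | out [-6,6] | prev [-5,6] | push {}
  [13] u=3 | in [-6,6] | out [-4,6] | prev [-3,6] | push {4}
  [14] u=0 | in [-5,6] | out [-5,6] | ==
  [15] u=1 | in [-6,6] | out [-6,6] | prev [-5,6] | push {0,3,5}
  [16] u=2 | in [-6,6] | out [-6,6] | prev [-5,6] | push {}
  [17] u=4 | in [-6,6] | out [-6,6] | prev [-5,6] | push {1,2}
  [18] u=0 | in [-6,6] | out [-6,6] | prev [-5,6] | push {}
  [19] u=3 | in [-6,6] | out [-4,6] | ==
  [20] u=5 | in [-6,6] | out [-6,6] | ==
  [21] u=1 | in [-6,6] | out [-6,6] | ==
  [22] u=2 | in [-6,6] | out [-6,6] | ==

Converged values:
  [0] [-6,6]
  [1] [-6,6]
  [2] [-6,6]
  [3] [-4,6]
  [4] [-6,6]
  [5] [-6,6]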